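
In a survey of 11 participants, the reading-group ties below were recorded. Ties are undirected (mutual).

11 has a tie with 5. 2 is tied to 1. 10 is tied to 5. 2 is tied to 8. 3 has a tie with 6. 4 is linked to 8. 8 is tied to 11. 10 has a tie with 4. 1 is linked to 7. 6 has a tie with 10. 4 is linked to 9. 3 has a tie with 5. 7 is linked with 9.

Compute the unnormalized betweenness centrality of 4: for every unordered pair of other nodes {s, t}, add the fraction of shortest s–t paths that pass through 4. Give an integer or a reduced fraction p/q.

35/2

Pairs whose geodesics pass through 4 — 1–10: 2/2; 1–6: 2/2; 7–10: 1; 7–6: 1; 7–3: 2/2; 7–5: 1; 7–11: 1/2; 7–8: 1/2; 9–10: 1; 9–6: 1; 9–3: 2/2; 9–5: 1; 9–11: 1; 9–8: 1 … (+5 more pairs).
All other pairs contribute 0.
Summing the contributions gives betweenness(4) = 35/2.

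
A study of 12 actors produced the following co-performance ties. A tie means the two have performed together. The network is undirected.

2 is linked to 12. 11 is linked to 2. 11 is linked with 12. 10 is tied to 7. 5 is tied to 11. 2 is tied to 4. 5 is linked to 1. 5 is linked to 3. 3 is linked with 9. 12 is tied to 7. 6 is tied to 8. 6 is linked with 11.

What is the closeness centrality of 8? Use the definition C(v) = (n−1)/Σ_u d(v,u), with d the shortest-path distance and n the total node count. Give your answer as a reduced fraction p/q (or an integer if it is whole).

Distances from 8: 1:4, 2:3, 3:4, 4:4, 5:3, 6:1, 7:4, 9:5, 10:5, 11:2, 12:3. Sum = 38.
n = 12, so closeness = 11/38.

11/38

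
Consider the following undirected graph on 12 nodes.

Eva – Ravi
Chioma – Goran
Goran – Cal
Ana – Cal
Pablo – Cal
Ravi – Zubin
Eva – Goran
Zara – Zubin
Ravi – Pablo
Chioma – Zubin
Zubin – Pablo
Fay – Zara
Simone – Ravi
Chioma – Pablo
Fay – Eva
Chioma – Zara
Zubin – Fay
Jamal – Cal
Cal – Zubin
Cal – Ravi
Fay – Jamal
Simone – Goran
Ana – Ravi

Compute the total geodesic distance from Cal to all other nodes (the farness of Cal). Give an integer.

Distances from Cal: Ana:1, Chioma:2, Eva:2, Fay:2, Goran:1, Jamal:1, Pablo:1, Ravi:1, Simone:2, Zara:2, Zubin:1.
Sum = 1 + 2 + 2 + 2 + 1 + 1 + 1 + 1 + 2 + 2 + 1 = 16.

16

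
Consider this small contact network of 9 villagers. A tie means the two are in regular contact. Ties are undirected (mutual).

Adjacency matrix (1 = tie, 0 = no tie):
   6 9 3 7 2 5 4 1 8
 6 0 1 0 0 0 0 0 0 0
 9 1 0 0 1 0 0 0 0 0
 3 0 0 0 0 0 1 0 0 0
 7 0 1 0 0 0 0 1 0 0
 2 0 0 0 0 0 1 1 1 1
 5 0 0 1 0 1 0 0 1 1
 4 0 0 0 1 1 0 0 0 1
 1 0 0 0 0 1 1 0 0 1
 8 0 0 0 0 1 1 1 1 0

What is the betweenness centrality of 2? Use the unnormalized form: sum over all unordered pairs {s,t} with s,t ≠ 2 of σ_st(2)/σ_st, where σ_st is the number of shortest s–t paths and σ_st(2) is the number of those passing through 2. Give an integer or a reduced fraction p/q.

Pairs whose geodesics pass through 2 — 6–3: 1/2; 6–5: 1/2; 6–1: 1/2; 9–3: 1/2; 9–5: 1/2; 9–1: 1/2; 3–7: 1/2; 3–4: 1/2; 7–5: 1/2; 7–1: 1/2; 5–4: 1/2; 4–1: 1/2.
All other pairs contribute 0.
Summing the contributions gives betweenness(2) = 6.

6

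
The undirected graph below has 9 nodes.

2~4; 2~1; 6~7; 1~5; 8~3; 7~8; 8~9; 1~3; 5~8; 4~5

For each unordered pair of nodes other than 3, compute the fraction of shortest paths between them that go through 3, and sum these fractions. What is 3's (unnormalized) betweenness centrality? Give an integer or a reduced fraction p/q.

Pairs whose geodesics pass through 3 — 7–1: 1/2; 7–2: 1/3; 9–1: 1/2; 9–2: 1/3; 1–8: 1/2; 1–6: 1/2; 8–2: 1/3; 2–6: 1/3.
All other pairs contribute 0.
Summing the contributions gives betweenness(3) = 10/3.

10/3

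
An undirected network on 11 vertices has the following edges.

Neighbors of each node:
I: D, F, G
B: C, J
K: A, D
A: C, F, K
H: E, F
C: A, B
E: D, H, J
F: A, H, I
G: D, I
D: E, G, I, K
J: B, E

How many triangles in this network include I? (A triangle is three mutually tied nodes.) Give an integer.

1

I's neighbors: D, F, and G.
Neighbor pairs that are themselves tied: I–D–G. Each forms one triangle with I, for 1 in total.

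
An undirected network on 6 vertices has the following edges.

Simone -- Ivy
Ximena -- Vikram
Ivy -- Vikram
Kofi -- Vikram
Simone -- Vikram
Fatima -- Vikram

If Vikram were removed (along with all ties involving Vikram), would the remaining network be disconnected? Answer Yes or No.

Yes

Removing Vikram leaves {Ivy and Simone} with no path to {Fatima}, so the network splits into 4 components. Vikram is a cut vertex.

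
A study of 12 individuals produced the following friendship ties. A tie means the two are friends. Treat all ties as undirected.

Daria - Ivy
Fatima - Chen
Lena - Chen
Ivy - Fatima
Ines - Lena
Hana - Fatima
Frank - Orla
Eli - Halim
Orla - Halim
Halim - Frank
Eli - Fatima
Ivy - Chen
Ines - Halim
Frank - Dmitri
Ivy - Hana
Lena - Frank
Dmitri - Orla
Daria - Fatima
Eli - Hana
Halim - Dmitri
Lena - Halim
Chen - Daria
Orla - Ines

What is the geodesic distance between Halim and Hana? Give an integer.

2

One shortest route is Halim – Eli – Hana, which uses 2 edges, and Halim and Hana are not directly tied, so nothing shorter exists. So d(Halim,Hana) = 2.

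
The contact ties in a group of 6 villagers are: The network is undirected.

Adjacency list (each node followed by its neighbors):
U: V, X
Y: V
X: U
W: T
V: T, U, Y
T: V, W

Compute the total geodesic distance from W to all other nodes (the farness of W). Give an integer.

Distances from W: T:1, U:3, V:2, X:4, Y:3.
Sum = 1 + 3 + 2 + 4 + 3 = 13.

13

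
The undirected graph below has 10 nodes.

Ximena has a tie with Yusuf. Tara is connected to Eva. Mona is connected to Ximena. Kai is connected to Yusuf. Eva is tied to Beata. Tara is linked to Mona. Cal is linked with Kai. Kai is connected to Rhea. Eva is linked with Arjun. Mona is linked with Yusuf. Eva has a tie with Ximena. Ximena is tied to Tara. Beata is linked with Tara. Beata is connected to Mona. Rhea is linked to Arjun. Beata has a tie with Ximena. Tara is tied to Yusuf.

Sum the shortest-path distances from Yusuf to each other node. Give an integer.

15

Distances from Yusuf: Arjun:3, Beata:2, Cal:2, Eva:2, Kai:1, Mona:1, Rhea:2, Tara:1, Ximena:1.
Sum = 3 + 2 + 2 + 2 + 1 + 1 + 2 + 1 + 1 = 15.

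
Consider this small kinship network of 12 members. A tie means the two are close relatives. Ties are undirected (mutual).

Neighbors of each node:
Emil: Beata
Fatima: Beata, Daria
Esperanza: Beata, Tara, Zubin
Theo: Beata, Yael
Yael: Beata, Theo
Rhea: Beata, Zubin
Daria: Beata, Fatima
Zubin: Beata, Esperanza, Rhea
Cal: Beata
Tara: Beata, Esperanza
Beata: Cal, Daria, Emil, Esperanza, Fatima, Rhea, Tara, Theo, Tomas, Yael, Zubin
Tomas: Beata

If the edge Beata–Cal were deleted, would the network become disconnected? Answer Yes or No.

Without the Beata–Cal edge there is no alternate route between Beata and Cal, so the network disconnects. It is a bridge.

Yes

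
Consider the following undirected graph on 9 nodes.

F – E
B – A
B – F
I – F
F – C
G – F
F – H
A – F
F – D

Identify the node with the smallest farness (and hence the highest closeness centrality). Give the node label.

Farness (sum of distances to all others) for each node — A:14, B:14, C:15, D:15, E:15, F:8, G:15, H:15, I:15.
The smallest farness is 8, for F, so F has the highest closeness.

F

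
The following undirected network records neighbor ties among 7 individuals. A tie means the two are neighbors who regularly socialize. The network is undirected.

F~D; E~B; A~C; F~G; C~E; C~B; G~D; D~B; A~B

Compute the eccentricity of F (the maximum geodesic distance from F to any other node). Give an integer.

3

Distances from F: A:3, B:2, C:3, D:1, E:3, G:1.
The largest is 3 (to A, C, and E), so the eccentricity of F is 3.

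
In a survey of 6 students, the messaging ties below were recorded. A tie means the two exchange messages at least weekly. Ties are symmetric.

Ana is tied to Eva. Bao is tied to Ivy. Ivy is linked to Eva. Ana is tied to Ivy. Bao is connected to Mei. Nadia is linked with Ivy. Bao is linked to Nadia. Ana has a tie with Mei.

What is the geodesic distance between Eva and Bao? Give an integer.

2

One shortest route is Eva – Ivy – Bao, which uses 2 edges, and Eva and Bao are not directly tied, so nothing shorter exists. So d(Eva,Bao) = 2.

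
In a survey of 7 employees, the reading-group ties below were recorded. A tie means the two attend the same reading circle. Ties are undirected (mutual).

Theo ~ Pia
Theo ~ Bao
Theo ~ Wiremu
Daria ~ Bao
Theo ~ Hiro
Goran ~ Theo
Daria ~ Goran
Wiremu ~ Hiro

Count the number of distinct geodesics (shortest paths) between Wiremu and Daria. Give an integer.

2

The shortest distance is 3. The length-3 paths are: Wiremu–Theo–Goran–Daria; Wiremu–Theo–Bao–Daria.
That gives 2 distinct shortest paths.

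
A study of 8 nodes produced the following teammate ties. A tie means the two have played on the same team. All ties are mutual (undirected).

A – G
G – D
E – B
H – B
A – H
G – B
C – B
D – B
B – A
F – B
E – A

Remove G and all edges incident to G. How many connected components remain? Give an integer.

1

G's neighbors (A, B, and D) remain reachable from one another through other ties, so the rest of the network stays in one piece.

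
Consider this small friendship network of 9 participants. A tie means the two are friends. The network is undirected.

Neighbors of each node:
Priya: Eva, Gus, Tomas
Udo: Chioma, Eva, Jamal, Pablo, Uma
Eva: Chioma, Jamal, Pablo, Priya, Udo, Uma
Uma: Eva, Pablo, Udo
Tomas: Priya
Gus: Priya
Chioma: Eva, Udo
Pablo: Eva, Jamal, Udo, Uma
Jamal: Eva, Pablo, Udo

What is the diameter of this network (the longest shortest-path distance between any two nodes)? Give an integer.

Eccentricity of each node (its greatest distance to any other): Chioma:3, Eva:2, Gus:3, Jamal:3, Pablo:3, Priya:2, Tomas:3, Udo:3, Uma:3.
The maximum eccentricity is 3, realized for instance by the pair Chioma–Gus via Chioma – Eva – Priya – Gus. So the diameter is 3.

3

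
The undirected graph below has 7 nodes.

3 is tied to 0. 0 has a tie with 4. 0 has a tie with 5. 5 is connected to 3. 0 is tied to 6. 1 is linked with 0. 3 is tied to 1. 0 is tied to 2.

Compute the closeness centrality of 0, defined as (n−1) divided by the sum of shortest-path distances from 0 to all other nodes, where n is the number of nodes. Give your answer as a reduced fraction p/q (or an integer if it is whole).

1

Distances from 0: 1:1, 2:1, 3:1, 4:1, 5:1, 6:1. Sum = 6.
n = 7, so closeness = 6/6 = 1.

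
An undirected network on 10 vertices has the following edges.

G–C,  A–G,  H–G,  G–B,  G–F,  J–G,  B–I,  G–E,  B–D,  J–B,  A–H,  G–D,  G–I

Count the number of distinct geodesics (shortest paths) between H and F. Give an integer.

1

The shortest distance is 2, and the only length-2 path is H–G–F. So there is exactly 1 shortest path.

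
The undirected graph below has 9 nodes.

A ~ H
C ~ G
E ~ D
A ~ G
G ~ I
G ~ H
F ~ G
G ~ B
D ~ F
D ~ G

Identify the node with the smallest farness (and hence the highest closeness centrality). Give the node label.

G

Farness (sum of distances to all others) for each node — A:15, B:16, C:16, D:13, E:20, F:14, G:9, H:15, I:16.
The smallest farness is 9, for G, so G has the highest closeness.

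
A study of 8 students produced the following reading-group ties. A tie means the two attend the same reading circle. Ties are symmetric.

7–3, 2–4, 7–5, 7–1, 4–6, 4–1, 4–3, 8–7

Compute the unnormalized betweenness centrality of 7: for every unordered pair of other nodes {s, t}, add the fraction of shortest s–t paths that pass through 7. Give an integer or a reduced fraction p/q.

Pairs whose geodesics pass through 7 — 1–8: 1; 1–3: 1/2; 1–5: 1; 6–8: 2/2; 6–5: 2/2; 8–3: 1; 8–2: 2/2; 8–4: 2/2; 8–5: 1; 3–5: 1; 2–5: 2/2; 4–5: 2/2.
All other pairs contribute 0.
Summing the contributions gives betweenness(7) = 23/2.

23/2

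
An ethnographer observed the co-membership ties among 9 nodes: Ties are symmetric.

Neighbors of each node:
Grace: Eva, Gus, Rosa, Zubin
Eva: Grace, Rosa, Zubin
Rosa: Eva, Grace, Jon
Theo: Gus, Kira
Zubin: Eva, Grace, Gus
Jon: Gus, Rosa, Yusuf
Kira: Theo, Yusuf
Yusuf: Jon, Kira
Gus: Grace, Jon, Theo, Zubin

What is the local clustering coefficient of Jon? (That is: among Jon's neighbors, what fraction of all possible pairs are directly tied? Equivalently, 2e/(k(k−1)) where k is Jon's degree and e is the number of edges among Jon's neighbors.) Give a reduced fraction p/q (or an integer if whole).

0

Jon's neighbors: Gus, Rosa, and Yusuf (k = 3).
Possible neighbor pairs: C(3,2) = 3. Edges among them: none → e = 0.
Clustering(Jon) = 0/3 = 0.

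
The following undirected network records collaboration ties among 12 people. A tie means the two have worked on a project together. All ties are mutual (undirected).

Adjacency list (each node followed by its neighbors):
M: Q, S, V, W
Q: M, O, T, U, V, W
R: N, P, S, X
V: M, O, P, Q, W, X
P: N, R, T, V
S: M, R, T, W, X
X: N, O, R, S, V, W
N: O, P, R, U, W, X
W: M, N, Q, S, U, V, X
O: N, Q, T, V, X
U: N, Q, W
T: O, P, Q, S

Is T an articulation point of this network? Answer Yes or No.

No

Even without T, every remaining node can still reach every other (the residual graph is connected), so T is not a cut vertex.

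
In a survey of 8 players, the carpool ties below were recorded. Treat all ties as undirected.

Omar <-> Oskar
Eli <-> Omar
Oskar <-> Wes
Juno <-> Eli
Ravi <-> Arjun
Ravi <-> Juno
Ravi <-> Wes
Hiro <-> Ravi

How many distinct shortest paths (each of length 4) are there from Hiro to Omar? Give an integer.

2

The shortest distance is 4. The length-4 paths are: Hiro–Ravi–Wes–Oskar–Omar; Hiro–Ravi–Juno–Eli–Omar.
That gives 2 distinct shortest paths.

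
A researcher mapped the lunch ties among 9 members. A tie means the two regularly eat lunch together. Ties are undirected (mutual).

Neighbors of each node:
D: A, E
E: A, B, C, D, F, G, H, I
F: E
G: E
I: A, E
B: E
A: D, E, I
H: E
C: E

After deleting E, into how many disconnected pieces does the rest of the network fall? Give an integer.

Without E, the remaining ties split the others into: {B}; {G}; {F}; {A, D, I}; {H}; {C}.
That's 6 separate components.

6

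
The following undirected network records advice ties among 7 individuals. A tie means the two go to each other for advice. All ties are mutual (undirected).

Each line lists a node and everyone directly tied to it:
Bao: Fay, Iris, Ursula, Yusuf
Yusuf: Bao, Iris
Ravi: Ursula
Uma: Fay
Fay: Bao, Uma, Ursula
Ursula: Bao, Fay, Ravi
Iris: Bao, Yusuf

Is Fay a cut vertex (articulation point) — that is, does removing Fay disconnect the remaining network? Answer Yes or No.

Yes

Removing Fay leaves {Bao, Iris, Ravi, Ursula, and Yusuf} with no path to {Uma}, so the network splits into 2 components. Fay is a cut vertex.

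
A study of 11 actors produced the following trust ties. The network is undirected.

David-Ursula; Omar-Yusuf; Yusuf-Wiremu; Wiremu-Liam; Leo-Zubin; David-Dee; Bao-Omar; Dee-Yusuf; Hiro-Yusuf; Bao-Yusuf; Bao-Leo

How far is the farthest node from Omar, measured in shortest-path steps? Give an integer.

4

Distances from Omar: Bao:1, David:3, Dee:2, Hiro:2, Leo:2, Liam:3, Ursula:4, Wiremu:2, Yusuf:1, Zubin:3.
The largest is 4 (to Ursula), so the eccentricity of Omar is 4.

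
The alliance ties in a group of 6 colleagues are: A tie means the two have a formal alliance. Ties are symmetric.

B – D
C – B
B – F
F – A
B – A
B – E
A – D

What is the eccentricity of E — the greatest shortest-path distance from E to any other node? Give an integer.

Distances from E: A:2, B:1, C:2, D:2, F:2.
The largest is 2 (to C, F, D, and A), so the eccentricity of E is 2.

2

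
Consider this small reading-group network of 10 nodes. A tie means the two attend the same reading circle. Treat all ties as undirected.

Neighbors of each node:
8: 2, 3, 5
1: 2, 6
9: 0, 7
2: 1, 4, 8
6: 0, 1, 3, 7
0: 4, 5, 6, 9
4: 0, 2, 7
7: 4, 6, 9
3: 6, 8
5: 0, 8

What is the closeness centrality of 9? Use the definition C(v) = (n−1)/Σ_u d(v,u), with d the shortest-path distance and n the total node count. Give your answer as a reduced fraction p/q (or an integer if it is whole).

9/20

Distances from 9: 0:1, 1:3, 2:3, 3:3, 4:2, 5:2, 6:2, 7:1, 8:3. Sum = 20.
n = 10, so closeness = 9/20.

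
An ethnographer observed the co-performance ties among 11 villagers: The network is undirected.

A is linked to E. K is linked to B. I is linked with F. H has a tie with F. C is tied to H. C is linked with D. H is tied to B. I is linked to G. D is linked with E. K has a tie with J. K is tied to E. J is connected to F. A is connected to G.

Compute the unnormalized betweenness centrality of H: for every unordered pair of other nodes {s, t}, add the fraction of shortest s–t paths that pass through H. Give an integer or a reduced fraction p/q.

19/2

Pairs whose geodesics pass through H — C–B: 1; C–K: 1/2; C–J: 1; C–F: 1; C–I: 1; C–G: 1/2; B–F: 1; B–I: 1; B–G: 1/2; B–D: 1/2; F–D: 1; I–D: 1/2.
All other pairs contribute 0.
Summing the contributions gives betweenness(H) = 19/2.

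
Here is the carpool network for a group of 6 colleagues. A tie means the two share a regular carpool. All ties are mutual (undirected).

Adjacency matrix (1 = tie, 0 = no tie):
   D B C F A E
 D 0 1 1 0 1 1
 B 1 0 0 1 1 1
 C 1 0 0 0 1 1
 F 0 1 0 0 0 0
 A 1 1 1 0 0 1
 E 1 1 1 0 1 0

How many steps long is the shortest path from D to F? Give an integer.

One shortest route is D – B – F, which uses 2 edges, and D and F are not directly tied, so nothing shorter exists. So d(D,F) = 2.

2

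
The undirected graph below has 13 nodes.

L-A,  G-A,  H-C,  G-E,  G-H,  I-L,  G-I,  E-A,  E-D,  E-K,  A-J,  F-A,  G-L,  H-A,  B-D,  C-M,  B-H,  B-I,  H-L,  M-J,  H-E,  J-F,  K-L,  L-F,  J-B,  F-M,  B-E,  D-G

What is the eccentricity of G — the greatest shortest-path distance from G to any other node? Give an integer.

Distances from G: A:1, B:2, C:2, D:1, E:1, F:2, H:1, I:1, J:2, K:2, L:1, M:3.
The largest is 3 (to M), so the eccentricity of G is 3.

3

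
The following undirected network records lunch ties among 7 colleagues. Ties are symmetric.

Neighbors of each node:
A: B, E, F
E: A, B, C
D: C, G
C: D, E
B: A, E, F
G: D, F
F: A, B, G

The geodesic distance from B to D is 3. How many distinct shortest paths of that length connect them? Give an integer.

The shortest distance is 3. The length-3 paths are: B–E–C–D; B–F–G–D.
That gives 2 distinct shortest paths.

2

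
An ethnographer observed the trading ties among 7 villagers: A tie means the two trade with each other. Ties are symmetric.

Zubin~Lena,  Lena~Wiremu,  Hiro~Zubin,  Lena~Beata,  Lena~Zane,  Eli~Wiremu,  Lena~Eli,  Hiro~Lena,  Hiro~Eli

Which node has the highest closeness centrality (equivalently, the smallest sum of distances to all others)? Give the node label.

Lena

Farness (sum of distances to all others) for each node — Beata:11, Eli:9, Hiro:9, Lena:6, Wiremu:10, Zane:11, Zubin:10.
The smallest farness is 6, for Lena, so Lena has the highest closeness.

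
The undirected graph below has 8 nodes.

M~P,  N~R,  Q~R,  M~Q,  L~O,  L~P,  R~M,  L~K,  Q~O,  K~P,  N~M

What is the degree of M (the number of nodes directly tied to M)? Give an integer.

M is directly tied to N, P, Q, and R. That is 4 neighbors, so the degree of M is 4.

4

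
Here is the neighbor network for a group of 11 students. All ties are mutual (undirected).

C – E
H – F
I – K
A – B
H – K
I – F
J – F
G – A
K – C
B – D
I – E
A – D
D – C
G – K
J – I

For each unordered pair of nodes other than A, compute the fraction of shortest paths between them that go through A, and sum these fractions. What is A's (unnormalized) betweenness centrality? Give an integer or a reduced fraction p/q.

61/15

Pairs whose geodesics pass through A — F–B: 2/5; H–B: 1/2; K–B: 1/2; G–B: 1; G–D: 1; B–I: 1/3; B–J: 1/3.
All other pairs contribute 0.
Summing the contributions gives betweenness(A) = 61/15.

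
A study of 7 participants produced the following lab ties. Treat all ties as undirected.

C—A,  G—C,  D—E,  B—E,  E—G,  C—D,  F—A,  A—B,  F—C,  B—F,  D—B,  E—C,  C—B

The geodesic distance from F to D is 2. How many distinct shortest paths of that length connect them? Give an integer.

The shortest distance is 2. The length-2 paths are: F–B–D; F–C–D.
That gives 2 distinct shortest paths.

2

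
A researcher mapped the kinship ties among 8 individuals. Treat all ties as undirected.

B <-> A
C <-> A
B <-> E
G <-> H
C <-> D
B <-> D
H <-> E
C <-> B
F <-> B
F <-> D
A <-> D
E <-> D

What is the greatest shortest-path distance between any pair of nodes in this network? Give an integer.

4

Eccentricity of each node (its greatest distance to any other): A:4, B:3, C:4, D:3, E:2, F:4, G:4, H:3.
The maximum eccentricity is 4, realized for instance by the pair G–F via G – H – E – B – F. So the diameter is 4.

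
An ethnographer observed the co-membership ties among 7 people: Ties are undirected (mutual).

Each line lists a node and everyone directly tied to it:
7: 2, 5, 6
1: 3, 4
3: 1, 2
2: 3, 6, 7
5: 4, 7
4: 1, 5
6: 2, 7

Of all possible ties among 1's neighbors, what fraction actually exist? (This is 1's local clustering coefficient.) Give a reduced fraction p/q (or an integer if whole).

0

1's neighbors: 3 and 4 (k = 2).
Possible neighbor pairs: C(2,2) = 1. Edges among them: none → e = 0.
Clustering(1) = 0/1.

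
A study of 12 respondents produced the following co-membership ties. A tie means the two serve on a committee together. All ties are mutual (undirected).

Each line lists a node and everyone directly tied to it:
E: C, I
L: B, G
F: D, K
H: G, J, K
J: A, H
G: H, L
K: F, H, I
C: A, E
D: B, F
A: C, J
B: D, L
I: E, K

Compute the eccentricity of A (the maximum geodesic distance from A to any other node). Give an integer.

Distances from A: B:5, C:1, D:5, E:2, F:4, G:3, H:2, I:3, J:1, K:3, L:4.
The largest is 5 (to D and B), so the eccentricity of A is 5.

5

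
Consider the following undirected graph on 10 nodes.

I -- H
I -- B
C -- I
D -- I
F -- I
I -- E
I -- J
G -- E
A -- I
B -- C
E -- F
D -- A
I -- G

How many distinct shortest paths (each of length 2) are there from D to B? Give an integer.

The shortest distance is 2, and the only length-2 path is D–I–B. So there is exactly 1 shortest path.

1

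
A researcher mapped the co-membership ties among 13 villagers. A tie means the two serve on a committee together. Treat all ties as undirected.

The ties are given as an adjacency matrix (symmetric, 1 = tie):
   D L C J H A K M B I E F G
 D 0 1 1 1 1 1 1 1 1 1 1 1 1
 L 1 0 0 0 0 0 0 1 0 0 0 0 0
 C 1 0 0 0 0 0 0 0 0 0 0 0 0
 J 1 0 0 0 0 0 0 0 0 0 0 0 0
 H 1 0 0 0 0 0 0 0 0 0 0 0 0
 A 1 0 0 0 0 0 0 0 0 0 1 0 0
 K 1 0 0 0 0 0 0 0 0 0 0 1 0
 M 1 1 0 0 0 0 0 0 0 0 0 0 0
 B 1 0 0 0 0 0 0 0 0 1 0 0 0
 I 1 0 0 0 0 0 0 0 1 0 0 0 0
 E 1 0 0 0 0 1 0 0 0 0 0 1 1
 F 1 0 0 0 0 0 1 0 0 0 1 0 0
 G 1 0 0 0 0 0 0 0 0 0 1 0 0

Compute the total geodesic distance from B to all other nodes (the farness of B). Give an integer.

Distances from B: A:2, C:2, D:1, E:2, F:2, G:2, H:2, I:1, J:2, K:2, L:2, M:2.
Sum = 2 + 2 + 1 + 2 + 2 + 2 + 2 + 1 + 2 + 2 + 2 + 2 = 22.

22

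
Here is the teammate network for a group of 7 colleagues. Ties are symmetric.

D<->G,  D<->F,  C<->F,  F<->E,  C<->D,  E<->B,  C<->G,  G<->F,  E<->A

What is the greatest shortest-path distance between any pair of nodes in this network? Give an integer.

3

Eccentricity of each node (its greatest distance to any other): A:3, B:3, C:3, D:3, E:2, F:2, G:3.
The maximum eccentricity is 3, realized for instance by the pair B–G via B – E – F – G. So the diameter is 3.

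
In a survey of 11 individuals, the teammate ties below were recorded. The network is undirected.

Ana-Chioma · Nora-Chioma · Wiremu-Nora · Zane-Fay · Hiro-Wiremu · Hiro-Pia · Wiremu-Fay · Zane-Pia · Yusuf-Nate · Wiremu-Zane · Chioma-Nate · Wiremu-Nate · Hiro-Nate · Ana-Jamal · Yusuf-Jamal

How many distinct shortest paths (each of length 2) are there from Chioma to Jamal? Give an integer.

1

The shortest distance is 2, and the only length-2 path is Chioma–Ana–Jamal. So there is exactly 1 shortest path.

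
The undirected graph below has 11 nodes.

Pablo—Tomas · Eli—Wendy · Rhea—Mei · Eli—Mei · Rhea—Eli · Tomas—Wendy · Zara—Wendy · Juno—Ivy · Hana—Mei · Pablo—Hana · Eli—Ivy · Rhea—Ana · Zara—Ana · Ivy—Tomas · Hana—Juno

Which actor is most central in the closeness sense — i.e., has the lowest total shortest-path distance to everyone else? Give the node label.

Eli

Farness (sum of distances to all others) for each node — Ana:25, Eli:17, Hana:21, Ivy:19, Juno:24, Mei:19, Pablo:23, Rhea:20, Tomas:20, Wendy:19, Zara:25.
The smallest farness is 17, for Eli, so Eli has the highest closeness.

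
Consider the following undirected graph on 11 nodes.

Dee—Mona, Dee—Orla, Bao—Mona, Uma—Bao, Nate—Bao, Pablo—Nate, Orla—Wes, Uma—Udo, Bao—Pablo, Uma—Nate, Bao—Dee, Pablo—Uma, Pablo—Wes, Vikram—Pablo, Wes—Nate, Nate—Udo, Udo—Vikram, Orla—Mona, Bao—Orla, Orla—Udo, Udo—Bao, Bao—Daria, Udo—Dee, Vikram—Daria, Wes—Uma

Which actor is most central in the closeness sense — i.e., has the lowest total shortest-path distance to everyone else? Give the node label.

Farness (sum of distances to all others) for each node — Bao:12, Daria:19, Dee:16, Mona:18, Nate:15, Orla:15, Pablo:15, Udo:14, Uma:15, Vikram:18, Wes:17.
The smallest farness is 12, for Bao, so Bao has the highest closeness.

Bao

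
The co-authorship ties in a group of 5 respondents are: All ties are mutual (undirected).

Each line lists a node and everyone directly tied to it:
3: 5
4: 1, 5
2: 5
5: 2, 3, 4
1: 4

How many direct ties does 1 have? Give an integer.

1 is directly tied to 4. That is 1 neighbor, so the degree of 1 is 1.

1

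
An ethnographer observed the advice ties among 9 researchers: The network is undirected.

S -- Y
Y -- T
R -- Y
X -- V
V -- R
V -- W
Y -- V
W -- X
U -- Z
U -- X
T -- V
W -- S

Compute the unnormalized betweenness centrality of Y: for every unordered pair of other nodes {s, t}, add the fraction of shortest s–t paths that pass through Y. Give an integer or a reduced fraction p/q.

3

Pairs whose geodesics pass through Y — V–S: 1/2; R–T: 1/2; R–S: 1; T–S: 1.
All other pairs contribute 0.
Summing the contributions gives betweenness(Y) = 3.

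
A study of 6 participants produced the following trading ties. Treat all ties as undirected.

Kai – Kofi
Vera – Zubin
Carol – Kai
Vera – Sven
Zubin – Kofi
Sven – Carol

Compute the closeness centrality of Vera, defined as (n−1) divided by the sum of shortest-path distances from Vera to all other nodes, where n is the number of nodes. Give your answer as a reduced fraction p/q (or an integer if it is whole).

5/9

Distances from Vera: Carol:2, Kai:3, Kofi:2, Sven:1, Zubin:1. Sum = 9.
n = 6, so closeness = 5/9.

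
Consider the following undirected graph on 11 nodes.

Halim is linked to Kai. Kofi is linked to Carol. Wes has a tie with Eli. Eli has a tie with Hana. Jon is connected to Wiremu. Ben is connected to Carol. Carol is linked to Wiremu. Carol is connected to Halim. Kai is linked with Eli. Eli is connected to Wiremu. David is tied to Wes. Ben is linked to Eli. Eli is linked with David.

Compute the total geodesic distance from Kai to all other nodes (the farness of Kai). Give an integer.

Distances from Kai: Ben:2, Carol:2, David:2, Eli:1, Halim:1, Hana:2, Jon:3, Kofi:3, Wes:2, Wiremu:2.
Sum = 2 + 2 + 2 + 1 + 1 + 2 + 3 + 3 + 2 + 2 = 20.

20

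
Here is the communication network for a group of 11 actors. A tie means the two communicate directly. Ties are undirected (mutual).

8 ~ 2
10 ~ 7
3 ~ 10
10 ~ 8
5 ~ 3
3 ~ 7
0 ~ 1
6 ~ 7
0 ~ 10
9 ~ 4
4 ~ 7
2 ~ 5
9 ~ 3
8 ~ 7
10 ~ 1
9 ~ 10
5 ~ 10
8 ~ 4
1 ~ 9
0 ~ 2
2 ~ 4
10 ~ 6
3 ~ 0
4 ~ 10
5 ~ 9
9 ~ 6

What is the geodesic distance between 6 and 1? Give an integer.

One shortest route is 6 – 9 – 1, which uses 2 edges, and 6 and 1 are not directly tied, so nothing shorter exists. So d(6,1) = 2.

2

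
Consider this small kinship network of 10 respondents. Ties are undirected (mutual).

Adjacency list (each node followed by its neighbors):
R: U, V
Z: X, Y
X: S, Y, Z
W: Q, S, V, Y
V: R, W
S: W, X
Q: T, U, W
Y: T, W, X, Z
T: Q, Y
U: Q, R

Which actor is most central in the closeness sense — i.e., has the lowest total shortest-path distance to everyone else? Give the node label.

W

Farness (sum of distances to all others) for each node — Q:17, R:23, S:19, T:19, U:22, V:19, W:14, X:21, Y:16, Z:22.
The smallest farness is 14, for W, so W has the highest closeness.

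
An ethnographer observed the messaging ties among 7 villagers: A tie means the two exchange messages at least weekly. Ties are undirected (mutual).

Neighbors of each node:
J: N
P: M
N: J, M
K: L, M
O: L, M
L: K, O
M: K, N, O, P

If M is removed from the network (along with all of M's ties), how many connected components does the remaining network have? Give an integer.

Without M, the remaining ties split the others into: {K, L, O}; {P}; {J, N}.
That's 3 separate components.

3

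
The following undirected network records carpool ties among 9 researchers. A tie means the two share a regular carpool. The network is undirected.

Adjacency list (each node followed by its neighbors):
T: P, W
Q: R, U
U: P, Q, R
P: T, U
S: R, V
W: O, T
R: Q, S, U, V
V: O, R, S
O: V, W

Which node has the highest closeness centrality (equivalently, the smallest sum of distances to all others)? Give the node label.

Farness (sum of distances to all others) for each node — O:17, P:17, Q:18, R:14, S:18, T:19, U:15, V:15, W:19.
The smallest farness is 14, for R, so R has the highest closeness.

R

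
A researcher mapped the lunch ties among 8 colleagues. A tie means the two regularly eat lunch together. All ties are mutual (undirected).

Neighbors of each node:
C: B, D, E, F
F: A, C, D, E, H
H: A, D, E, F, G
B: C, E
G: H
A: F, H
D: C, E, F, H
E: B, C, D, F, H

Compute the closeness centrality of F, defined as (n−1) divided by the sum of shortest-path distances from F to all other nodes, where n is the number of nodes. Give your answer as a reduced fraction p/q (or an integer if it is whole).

Distances from F: A:1, B:2, C:1, D:1, E:1, G:2, H:1. Sum = 9.
n = 8, so closeness = 7/9.

7/9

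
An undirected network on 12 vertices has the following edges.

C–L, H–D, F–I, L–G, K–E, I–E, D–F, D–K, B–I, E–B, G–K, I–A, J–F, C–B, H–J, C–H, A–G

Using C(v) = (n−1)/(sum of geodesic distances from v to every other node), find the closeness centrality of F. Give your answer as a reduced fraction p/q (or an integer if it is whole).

Distances from F: A:2, B:2, C:3, D:1, E:2, G:3, H:2, I:1, J:1, K:2, L:4. Sum = 23.
n = 12, so closeness = 11/23.

11/23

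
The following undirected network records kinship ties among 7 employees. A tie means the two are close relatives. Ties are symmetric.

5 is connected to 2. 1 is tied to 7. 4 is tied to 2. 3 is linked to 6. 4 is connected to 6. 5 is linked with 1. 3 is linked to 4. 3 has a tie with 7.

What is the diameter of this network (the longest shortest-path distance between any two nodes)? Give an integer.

3

Eccentricity of each node (its greatest distance to any other): 1:3, 2:3, 3:3, 4:3, 5:3, 6:3, 7:3.
The maximum eccentricity is 3, realized for instance by the pair 5–3 via 5 – 1 – 7 – 3. So the diameter is 3.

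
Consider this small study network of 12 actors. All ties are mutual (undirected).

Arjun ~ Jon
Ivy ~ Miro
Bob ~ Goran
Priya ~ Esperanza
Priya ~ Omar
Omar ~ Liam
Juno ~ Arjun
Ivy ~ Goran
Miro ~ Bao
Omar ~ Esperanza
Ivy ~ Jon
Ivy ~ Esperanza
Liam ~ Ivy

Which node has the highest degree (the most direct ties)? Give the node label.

Degrees — Arjun:2, Bao:1, Bob:1, Esperanza:3, Goran:2, Ivy:5, Jon:2, Juno:1, Liam:2, Miro:2, Omar:3, Priya:2.
The maximum is 5, attained only by Ivy.

Ivy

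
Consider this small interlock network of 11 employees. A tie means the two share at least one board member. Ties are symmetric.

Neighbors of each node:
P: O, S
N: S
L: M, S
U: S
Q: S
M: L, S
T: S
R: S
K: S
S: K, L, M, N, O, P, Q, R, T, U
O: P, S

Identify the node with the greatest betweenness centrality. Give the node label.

Unnormalized betweenness of each node: K:0, L:0, M:0, N:0, O:0, P:0, Q:0, R:0, S:43, T:0, U:0.
S has the largest value, 43, making it the main broker — the node through which the most shortest paths run.

S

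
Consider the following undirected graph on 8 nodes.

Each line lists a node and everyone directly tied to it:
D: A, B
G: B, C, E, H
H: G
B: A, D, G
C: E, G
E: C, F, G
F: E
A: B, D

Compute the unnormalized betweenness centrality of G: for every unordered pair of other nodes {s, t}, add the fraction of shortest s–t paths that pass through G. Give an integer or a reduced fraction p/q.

15

Pairs whose geodesics pass through G — H–A: 1; H–E: 1; H–F: 1; H–C: 1; H–D: 1; H–B: 1; A–E: 1; A–F: 1; A–C: 1; E–D: 1; E–B: 1; F–D: 1; F–B: 1; C–D: 1 … (+1 more pairs).
All other pairs contribute 0.
Summing the contributions gives betweenness(G) = 15.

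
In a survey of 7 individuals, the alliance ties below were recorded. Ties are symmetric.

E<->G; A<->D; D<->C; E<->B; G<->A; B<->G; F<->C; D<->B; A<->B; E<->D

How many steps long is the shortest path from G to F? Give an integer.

4

One shortest route is G – B – D – C – F, which uses 4 edges, and at distance 3 from G we only reach {C}, which does not include F. So d(G,F) = 4.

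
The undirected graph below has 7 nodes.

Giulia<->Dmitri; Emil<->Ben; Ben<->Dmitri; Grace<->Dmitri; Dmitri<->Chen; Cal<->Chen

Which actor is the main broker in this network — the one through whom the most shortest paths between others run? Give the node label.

Unnormalized betweenness of each node: Ben:5, Cal:0, Chen:5, Dmitri:13, Emil:0, Giulia:0, Grace:0.
Dmitri has the largest value, 13, making it the main broker — the node through which the most shortest paths run.

Dmitri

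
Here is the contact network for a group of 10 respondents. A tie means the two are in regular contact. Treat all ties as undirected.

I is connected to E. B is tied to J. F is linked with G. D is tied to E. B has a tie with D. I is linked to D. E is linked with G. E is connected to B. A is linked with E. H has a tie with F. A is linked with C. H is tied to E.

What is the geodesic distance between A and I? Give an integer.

One shortest route is A – E – I, which uses 2 edges, and A and I are not directly tied, so nothing shorter exists. So d(A,I) = 2.

2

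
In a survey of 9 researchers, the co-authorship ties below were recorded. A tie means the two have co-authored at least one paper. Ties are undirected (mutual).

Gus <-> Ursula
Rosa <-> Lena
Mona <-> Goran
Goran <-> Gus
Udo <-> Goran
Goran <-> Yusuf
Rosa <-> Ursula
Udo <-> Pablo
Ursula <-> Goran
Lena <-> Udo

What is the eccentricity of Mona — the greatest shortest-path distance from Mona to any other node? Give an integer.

3

Distances from Mona: Goran:1, Gus:2, Lena:3, Pablo:3, Rosa:3, Udo:2, Ursula:2, Yusuf:2.
The largest is 3 (to Rosa, Pablo, and Lena), so the eccentricity of Mona is 3.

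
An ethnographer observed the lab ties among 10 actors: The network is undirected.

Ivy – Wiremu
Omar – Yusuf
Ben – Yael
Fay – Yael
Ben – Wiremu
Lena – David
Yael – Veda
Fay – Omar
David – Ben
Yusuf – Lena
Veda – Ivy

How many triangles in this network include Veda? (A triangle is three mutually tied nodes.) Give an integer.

Veda's neighbors are Ivy and Yael, but none of them are tied to each other, so no triangle contains Veda.

0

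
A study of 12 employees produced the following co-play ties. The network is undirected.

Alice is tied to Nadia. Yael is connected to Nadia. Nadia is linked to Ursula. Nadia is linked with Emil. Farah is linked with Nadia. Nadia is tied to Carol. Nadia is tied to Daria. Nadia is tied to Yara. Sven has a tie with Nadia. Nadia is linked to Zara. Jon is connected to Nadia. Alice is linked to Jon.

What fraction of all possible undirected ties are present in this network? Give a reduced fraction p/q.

2/11

There are 12 edges and 12 nodes, so the maximum possible is C(12,2) = 66.
Density = 12/66 = 2/11.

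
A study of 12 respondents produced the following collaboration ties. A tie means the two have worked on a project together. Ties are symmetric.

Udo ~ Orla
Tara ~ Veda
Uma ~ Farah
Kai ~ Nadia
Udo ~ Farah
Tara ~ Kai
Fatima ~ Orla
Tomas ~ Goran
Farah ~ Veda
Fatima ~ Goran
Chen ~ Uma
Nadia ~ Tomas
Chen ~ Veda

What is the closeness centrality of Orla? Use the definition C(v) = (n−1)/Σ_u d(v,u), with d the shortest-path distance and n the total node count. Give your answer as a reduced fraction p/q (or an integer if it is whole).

Distances from Orla: Chen:4, Farah:2, Fatima:1, Goran:2, Kai:5, Nadia:4, Tara:4, Tomas:3, Udo:1, Uma:3, Veda:3. Sum = 32.
n = 12, so closeness = 11/32.

11/32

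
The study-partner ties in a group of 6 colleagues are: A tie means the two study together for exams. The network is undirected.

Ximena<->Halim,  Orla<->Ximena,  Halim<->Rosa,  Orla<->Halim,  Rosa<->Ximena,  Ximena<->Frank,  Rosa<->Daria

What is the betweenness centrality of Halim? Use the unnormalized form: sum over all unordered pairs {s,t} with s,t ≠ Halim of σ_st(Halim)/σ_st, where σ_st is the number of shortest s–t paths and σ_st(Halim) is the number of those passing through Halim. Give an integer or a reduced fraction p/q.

1

Pairs whose geodesics pass through Halim — Daria–Orla: 1/2; Rosa–Orla: 1/2.
All other pairs contribute 0.
Summing the contributions gives betweenness(Halim) = 1.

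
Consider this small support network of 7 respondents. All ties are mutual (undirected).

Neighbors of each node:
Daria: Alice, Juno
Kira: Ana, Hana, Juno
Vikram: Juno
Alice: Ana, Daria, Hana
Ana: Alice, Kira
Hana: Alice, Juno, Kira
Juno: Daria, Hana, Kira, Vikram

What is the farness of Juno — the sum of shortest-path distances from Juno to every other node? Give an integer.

Distances from Juno: Alice:2, Ana:2, Daria:1, Hana:1, Kira:1, Vikram:1.
Sum = 2 + 2 + 1 + 1 + 1 + 1 = 8.

8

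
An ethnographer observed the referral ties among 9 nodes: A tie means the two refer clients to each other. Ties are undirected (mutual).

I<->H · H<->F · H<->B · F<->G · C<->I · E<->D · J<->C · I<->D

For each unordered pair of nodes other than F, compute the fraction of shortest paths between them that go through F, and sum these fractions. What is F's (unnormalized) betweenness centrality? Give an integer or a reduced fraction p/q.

Pairs whose geodesics pass through F — H–G: 1; G–C: 1; G–B: 1; G–J: 1; G–E: 1; G–I: 1; G–D: 1.
All other pairs contribute 0.
Summing the contributions gives betweenness(F) = 7.

7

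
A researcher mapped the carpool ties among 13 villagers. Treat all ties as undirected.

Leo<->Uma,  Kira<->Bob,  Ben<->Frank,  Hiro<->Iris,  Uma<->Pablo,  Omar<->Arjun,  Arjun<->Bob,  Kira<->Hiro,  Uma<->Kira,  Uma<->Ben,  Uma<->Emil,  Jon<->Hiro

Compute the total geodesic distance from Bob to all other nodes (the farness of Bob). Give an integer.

30

Distances from Bob: Arjun:1, Ben:3, Emil:3, Frank:4, Hiro:2, Iris:3, Jon:3, Kira:1, Leo:3, Omar:2, Pablo:3, Uma:2.
Sum = 1 + 3 + 3 + 4 + 2 + 3 + 3 + 1 + 3 + 2 + 3 + 2 = 30.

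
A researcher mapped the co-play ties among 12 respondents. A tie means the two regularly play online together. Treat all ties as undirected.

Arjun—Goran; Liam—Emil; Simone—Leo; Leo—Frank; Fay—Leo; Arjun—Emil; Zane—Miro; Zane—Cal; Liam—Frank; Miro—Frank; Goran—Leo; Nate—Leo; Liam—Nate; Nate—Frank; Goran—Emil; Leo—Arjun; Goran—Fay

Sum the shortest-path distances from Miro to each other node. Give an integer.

Distances from Miro: Arjun:3, Cal:2, Emil:3, Fay:3, Frank:1, Goran:3, Leo:2, Liam:2, Nate:2, Simone:3, Zane:1.
Sum = 3 + 2 + 3 + 3 + 1 + 3 + 2 + 2 + 2 + 3 + 1 = 25.

25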